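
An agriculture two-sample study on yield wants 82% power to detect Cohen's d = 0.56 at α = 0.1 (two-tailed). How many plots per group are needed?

z_{α/2} = 1.645, z_β = Φ⁻¹(0.82) = 0.915. For medium effect (d = 0.56): n per group = 2(z_{α/2} + z_β)²/d² = 2(1.645 + 0.915)²/0.56² = 41.8 → 42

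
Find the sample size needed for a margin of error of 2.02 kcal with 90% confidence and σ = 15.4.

n = (z*σ/E)² = (1.645×15.4/2.02)² = 157.3 → n = 158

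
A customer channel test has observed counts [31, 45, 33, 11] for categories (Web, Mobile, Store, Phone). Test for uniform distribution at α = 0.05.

Expected = 30 each. χ² = Σ(O-E)²/E = 19.867. df = 3, critical value = 7.815. Reject H₀.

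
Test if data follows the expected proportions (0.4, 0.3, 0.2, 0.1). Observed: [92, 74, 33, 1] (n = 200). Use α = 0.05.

Expected: [80.0, 60.0, 40.0, 20.0]. χ² = 24.342. df = 3, critical = 7.815. Reject H₀.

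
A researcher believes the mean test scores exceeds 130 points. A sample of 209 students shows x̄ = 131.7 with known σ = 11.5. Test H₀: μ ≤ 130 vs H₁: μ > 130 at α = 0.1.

z = 2.137. Critical value: 1.28. Reject H₀.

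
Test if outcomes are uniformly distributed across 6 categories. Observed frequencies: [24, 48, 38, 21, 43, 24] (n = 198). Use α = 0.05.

Expected = 33 each. χ² = Σ(O-E)²/E = 19.879. df = 5, critical value = 11.07. Reject H₀.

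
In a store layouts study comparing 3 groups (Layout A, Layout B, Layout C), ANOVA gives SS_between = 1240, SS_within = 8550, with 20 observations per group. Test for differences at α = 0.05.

df_between = 2, df_within = 57. F = MS_between/MS_within = 620.0/150.0 = 4.133. F_crit ≈ 3.159. Reject H₀. At least one mean differs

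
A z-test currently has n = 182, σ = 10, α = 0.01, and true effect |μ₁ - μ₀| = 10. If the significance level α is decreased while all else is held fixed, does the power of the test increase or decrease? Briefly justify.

Power decreases: a smaller α raises the critical value, so less of the H₁ sampling distribution falls in the rejection region.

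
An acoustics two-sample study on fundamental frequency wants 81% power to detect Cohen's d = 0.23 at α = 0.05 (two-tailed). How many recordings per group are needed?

z_{α/2} = 1.96, z_β = Φ⁻¹(0.81) = 0.878. For small effect (d = 0.23): n per group = 2(z_{α/2} + z_β)²/d² = 2(1.96 + 0.878)²/0.23² = 304.5 → 305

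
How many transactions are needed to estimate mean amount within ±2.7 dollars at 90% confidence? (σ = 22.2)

n = (z*σ/E)² = (1.645×22.2/2.7)² = 182.9 → n = 183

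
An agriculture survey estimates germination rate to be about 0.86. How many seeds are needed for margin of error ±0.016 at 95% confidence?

n = z²p(1-p)/E² = 1.96²×0.86×0.14/0.016² = 1806.8 → n = 1807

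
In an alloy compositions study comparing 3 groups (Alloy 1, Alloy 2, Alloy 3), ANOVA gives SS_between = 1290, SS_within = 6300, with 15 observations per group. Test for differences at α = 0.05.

df_between = 2, df_within = 42. F = MS_between/MS_within = 645.0/150.0 = 4.3. F_crit ≈ 3.22. Reject H₀. At least one mean differs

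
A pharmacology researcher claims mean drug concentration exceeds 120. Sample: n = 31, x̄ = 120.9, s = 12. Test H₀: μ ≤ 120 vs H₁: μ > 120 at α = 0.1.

t = (120.9 - 120)/(12/√31) = 0.418, df = 30. Critical t = 1.31. Fail to reject H₀.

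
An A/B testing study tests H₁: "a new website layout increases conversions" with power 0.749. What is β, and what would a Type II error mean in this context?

β = 1 - power = 1 - 0.749 = 0.251. A Type II error is failing to reject H₀ when H₀ is false (false negative) — here, failing to conclude that a new website layout increases conversions when in fact it is true. Consequence: discarding a layout that would have improved conversions — lost revenue.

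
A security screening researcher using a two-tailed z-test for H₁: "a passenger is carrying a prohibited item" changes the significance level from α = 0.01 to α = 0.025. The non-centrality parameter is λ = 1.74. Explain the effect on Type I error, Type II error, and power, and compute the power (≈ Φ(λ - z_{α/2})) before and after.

Increasing α from 0.01 to 0.025:
• Type I error rate increases (α is the Type I rate by definition).
• Critical value moves from z_{α/2} = 2.576 to 2.241, so power = Φ(λ - z_{α/2}) goes from Φ(1.74 - 2.576) = 0.202 to Φ(1.74 - 2.241) = 0.308.
• Type II error rate β = 1 - power therefore decreases (0.798 → 0.692).
Appropriate when false negatives are costly — here, letting a prohibited item through — security breach.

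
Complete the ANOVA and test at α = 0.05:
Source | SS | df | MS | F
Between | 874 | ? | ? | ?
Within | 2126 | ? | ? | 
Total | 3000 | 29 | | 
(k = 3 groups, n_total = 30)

df_between = 2, df_within = 27. MS_between = 437.0, MS_within = 78.74. F = 5.55, F_crit ≈ 3.354. Reject H₀.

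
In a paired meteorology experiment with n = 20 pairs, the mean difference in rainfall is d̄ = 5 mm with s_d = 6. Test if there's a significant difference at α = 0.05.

t = d̄/(s_d/√n) = 5/(6/√20) = 3.727. df = 19, critical t = ±2.093. Reject H₀.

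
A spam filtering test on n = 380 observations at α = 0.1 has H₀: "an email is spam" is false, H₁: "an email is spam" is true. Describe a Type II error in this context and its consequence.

Type II error: failing to reject H₀ when it is false — concluding that an email is spam is not supported when in fact it is. Consequence: a spam email lands in the inbox.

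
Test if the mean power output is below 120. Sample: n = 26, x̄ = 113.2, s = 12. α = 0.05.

t = (113.2 - 120)/(12/√26) = -2.889, df = 25. Critical t = -1.708. Reject H₀.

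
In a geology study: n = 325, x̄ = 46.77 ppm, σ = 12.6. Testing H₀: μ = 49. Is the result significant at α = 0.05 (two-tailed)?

z = (46.77 - 49)/(12.6/√325) = -3.191. Since |z| > 1.96, significant at α = 0.05.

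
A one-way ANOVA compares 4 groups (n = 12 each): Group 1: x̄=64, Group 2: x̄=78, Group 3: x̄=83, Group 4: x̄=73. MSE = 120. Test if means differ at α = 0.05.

Grand mean = 74.5. SS_between = 2364.0, MS_between = 788.0. F = 6.567, F_crit ≈ 2.816. Reject H₀.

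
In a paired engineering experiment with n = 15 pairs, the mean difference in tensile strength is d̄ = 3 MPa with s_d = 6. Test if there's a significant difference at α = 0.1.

t = d̄/(s_d/√n) = 3/(6/√15) = 1.936. df = 14, critical t = ±1.761. Reject H₀.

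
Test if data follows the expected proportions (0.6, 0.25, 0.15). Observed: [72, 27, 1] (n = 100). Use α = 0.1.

Expected: [60.0, 25.0, 15.0]. χ² = 15.627. df = 2, critical = 4.605. Reject H₀.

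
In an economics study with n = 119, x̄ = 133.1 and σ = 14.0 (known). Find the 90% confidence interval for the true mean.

CI = x̄ ± z*(σ/√n) = 133.1 ± 1.645(14.0/√119) = 133.1 ± 2.11 = (130.99, 135.21)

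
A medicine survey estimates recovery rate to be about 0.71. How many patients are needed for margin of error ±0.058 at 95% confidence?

n = z²p(1-p)/E² = 1.96²×0.71×0.29/0.058² = 235.1 → n = 236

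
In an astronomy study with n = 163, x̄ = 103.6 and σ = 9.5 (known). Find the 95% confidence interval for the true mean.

CI = x̄ ± z*(σ/√n) = 103.6 ± 1.96(9.5/√163) = 103.6 ± 1.46 = (102.14, 105.06)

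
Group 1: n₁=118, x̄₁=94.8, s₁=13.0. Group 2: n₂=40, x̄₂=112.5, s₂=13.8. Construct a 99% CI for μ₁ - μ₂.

Difference = -17.7. SE = √(13.0²/118 + 13.8²/40) = 2.489. CI = (-24.11, -11.29)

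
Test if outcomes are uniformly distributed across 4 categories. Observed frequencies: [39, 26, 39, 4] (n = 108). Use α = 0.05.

Expected = 27 each. χ² = Σ(O-E)²/E = 30.296. df = 3, critical value = 7.815. Reject H₀.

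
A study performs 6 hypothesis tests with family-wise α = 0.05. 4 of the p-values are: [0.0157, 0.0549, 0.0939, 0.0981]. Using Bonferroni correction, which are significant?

Bonferroni α = 0.05/6 = 0.00833. None of the given p-values are significant.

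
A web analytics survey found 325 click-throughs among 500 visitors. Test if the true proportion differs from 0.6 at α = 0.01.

p̂ = 0.65, p₀ = 0.6. z = (p̂ - p₀)/√(p₀(1-p₀)/n) = 2.282. Critical: ±2.576. Fail to reject H₀.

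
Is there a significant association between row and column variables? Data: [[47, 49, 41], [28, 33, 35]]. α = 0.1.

χ² = 1.233. df = 2, critical = 4.605. Fail to reject H₀. No evidence of dependence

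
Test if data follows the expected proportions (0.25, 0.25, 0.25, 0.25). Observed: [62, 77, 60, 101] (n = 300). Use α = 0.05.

Expected: [75.0, 75.0, 75.0, 75.0]. χ² = 14.32. df = 3, critical = 7.815. Reject H₀.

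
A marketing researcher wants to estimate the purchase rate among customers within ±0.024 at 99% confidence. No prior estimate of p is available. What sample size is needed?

Conservative approach: use p = 0.5 (maximizes p(1-p) = 0.25). n = z²(0.25)/E² = 2.576²×0.25/0.024² = 2880.1 → n = 2881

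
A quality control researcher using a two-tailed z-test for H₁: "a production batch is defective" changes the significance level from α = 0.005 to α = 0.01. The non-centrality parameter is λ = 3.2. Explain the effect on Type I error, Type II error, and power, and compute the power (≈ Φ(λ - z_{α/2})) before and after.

Increasing α from 0.005 to 0.01:
• Type I error rate increases (α is the Type I rate by definition).
• Critical value moves from z_{α/2} = 2.807 to 2.576, so power = Φ(λ - z_{α/2}) goes from Φ(3.2 - 2.807) = 0.653 to Φ(3.2 - 2.576) = 0.734.
• Type II error rate β = 1 - power therefore decreases (0.347 → 0.266).
Appropriate when false negatives are costly — here, shipping a defective batch — faulty products reach customers.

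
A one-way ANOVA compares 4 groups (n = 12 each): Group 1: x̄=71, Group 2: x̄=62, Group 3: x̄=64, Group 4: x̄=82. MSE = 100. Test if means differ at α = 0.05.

Grand mean = 69.75. SS_between = 2937.0, MS_between = 979.0. F = 9.79, F_crit ≈ 2.816. Reject H₀.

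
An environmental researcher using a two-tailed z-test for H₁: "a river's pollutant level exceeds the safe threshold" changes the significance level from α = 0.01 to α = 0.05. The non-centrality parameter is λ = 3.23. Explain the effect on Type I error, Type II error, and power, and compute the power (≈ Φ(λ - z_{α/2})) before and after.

Increasing α from 0.01 to 0.05:
• Type I error rate increases (α is the Type I rate by definition).
• Critical value moves from z_{α/2} = 2.576 to 1.96, so power = Φ(λ - z_{α/2}) goes from Φ(3.23 - 2.576) = 0.743 to Φ(3.23 - 1.96) = 0.898.
• Type II error rate β = 1 - power therefore decreases (0.257 → 0.102).
Appropriate when false negatives are costly — here, allowing unsafe pollution to continue.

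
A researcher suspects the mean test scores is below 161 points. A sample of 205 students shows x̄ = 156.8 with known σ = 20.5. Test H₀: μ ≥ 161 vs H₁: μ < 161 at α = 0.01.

z = -2.933. Critical value: -2.33. Reject H₀.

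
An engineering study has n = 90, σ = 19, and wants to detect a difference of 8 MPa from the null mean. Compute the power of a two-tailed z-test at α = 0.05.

SE = σ/√n = 19/√90 = 2.003. Non-centrality λ = d/SE = 8/2.003 = 3.994. Power ≈ Φ(λ - z_{α/2}) = Φ(3.994 - 1.96) = Φ(2.034) = 0.979.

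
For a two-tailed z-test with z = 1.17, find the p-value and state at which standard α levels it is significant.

p = 2·P(Z > |1.17|) = 2·(1 - Φ(1.17)) ≈ 0.242. Not significant at any standard level.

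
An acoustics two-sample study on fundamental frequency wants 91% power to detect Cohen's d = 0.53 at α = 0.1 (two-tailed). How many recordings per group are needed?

z_{α/2} = 1.645, z_β = Φ⁻¹(0.91) = 1.341. For medium effect (d = 0.53): n per group = 2(z_{α/2} + z_β)²/d² = 2(1.645 + 1.341)²/0.53² = 63.5 → 64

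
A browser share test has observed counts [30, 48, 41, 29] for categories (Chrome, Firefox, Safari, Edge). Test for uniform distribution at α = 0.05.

Expected = 37 each. χ² = Σ(O-E)²/E = 6.757. df = 3, critical value = 7.815. Fail to reject H₀.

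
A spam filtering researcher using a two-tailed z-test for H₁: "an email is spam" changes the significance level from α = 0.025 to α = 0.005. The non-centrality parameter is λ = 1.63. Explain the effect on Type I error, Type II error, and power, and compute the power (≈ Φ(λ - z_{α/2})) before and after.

Decreasing α from 0.025 to 0.005:
• Type I error rate decreases (α is the Type I rate by definition).
• Critical value moves from z_{α/2} = 2.241 to 2.807, so power = Φ(λ - z_{α/2}) goes from Φ(1.63 - 2.241) = 0.271 to Φ(1.63 - 2.807) = 0.12.
• Type II error rate β = 1 - power therefore increases (0.729 → 0.88).
Appropriate when false positives are costly — here, a legitimate email is sent to the spam folder and the user misses it.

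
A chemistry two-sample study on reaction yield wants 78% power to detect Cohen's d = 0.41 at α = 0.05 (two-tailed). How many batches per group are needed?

z_{α/2} = 1.96, z_β = Φ⁻¹(0.78) = 0.772. For small effect (d = 0.41): n per group = 2(z_{α/2} + z_β)²/d² = 2(1.96 + 0.772)²/0.41² = 88.8 → 89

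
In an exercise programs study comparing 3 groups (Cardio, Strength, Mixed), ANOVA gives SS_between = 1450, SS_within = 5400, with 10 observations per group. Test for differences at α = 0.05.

df_between = 2, df_within = 27. F = MS_between/MS_within = 725.0/200.0 = 3.625. F_crit ≈ 3.354. Reject H₀. At least one mean differs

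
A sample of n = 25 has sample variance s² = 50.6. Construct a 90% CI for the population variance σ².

df = 24. χ²_{0.05} = 36.415, χ²_{0.95} = 13.848. CI for σ² = ((n-1)s²/χ²_{α/2}, (n-1)s²/χ²_{1-α/2}) = (24·50.6/36.415, 24·50.6/13.848) = (33.35, 87.69)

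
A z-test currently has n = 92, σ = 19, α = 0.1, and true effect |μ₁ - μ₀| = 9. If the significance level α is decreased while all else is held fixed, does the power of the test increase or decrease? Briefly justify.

Power decreases: a smaller α raises the critical value, so less of the H₁ sampling distribution falls in the rejection region.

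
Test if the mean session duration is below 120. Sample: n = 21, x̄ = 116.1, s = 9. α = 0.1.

t = (116.1 - 120)/(9/√21) = -1.986, df = 20. Critical t = -1.325. Reject H₀.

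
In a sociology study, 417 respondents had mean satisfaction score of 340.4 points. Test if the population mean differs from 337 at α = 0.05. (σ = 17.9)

z = (x̄ - μ₀)/(σ/√n) = (340.4 - 337)/(17.9/√417) = 3.879. Critical value: ±1.96. Since |3.879| > 1.96, Reject H₀.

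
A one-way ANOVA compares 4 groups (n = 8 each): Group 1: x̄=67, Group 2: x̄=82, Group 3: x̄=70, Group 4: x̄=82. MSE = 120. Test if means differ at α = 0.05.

Grand mean = 75.25. SS_between = 1494.0, MS_between = 498.0. F = 4.15, F_crit ≈ 2.947. Reject H₀.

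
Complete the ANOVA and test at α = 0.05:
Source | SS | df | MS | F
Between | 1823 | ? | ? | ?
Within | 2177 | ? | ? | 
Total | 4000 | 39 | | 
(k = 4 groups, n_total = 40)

df_between = 3, df_within = 36. MS_between = 607.67, MS_within = 60.47. F = 10.049, F_crit ≈ 2.866. Reject H₀.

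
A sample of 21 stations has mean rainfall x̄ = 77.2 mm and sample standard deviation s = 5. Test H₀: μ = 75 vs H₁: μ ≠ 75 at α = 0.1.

t = (x̄ - μ₀)/(s/√n) = (77.2 - 75)/(5/√21) = 2.016. df = 20, critical t = ±1.725. Reject H₀.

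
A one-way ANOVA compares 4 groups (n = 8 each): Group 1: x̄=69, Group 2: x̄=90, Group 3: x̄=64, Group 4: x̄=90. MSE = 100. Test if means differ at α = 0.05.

Grand mean = 78.25. SS_between = 4518.0, MS_between = 1506.0. F = 15.06, F_crit ≈ 2.947. Reject H₀.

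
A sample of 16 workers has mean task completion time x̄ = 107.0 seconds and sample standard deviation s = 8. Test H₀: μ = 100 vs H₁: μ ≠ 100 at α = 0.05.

t = (x̄ - μ₀)/(s/√n) = (107.0 - 100)/(8/√16) = 3.5. df = 15, critical t = ±2.131. Reject H₀.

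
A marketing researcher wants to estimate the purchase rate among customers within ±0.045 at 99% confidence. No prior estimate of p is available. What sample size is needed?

Conservative approach: use p = 0.5 (maximizes p(1-p) = 0.25). n = z²(0.25)/E² = 2.576²×0.25/0.045² = 819.2 → n = 820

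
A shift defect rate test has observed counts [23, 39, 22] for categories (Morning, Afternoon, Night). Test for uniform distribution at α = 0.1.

Expected = 28 each. χ² = Σ(O-E)²/E = 6.5. df = 2, critical value = 4.605. Reject H₀.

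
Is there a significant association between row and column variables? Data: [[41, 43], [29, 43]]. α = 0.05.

χ² = 1.141. df = 1, critical = 3.841. Fail to reject H₀. No evidence of dependence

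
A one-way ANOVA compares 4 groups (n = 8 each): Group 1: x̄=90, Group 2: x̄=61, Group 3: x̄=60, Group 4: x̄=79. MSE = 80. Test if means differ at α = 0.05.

Grand mean = 72.5. SS_between = 5096.0, MS_between = 1698.67. F = 21.233, F_crit ≈ 2.947. Reject H₀.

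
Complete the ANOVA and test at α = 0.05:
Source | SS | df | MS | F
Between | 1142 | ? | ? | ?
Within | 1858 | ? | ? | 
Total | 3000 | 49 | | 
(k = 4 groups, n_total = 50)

df_between = 3, df_within = 46. MS_between = 380.67, MS_within = 40.39. F = 9.424, F_crit ≈ 2.807. Reject H₀.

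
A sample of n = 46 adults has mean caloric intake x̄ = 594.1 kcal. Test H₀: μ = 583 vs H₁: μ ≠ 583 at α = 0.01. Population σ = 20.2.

z = (x̄ - μ₀)/(σ/√n) = (594.1 - 583)/(20.2/√46) = 3.727. Critical value: ±2.576. Since |3.727| > 2.576, Reject H₀.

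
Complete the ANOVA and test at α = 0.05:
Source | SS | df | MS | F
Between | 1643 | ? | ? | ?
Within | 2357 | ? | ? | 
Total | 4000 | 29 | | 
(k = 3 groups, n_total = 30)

df_between = 2, df_within = 27. MS_between = 821.5, MS_within = 87.3. F = 9.41, F_crit ≈ 3.354. Reject H₀.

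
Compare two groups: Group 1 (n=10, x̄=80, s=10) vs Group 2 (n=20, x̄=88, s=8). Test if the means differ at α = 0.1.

Pooled sp = 8.69. t = -2.376, df = 28. Critical t = ±1.701. Reject H₀.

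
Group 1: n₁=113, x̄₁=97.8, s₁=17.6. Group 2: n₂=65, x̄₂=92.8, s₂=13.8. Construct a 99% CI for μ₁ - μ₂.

Difference = 5.0. SE = √(17.6²/113 + 13.8²/65) = 2.381. CI = (-1.13, 11.13)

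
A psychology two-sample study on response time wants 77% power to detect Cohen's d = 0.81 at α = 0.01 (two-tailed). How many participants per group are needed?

z_{α/2} = 2.576, z_β = Φ⁻¹(0.77) = 0.739. For large effect (d = 0.81): n per group = 2(z_{α/2} + z_β)²/d² = 2(2.576 + 0.739)²/0.81² = 33.5 → 34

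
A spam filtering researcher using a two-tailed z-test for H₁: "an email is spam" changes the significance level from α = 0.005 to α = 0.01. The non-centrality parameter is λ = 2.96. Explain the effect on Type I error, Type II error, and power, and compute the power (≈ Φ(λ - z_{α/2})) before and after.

Increasing α from 0.005 to 0.01:
• Type I error rate increases (α is the Type I rate by definition).
• Critical value moves from z_{α/2} = 2.807 to 2.576, so power = Φ(λ - z_{α/2}) goes from Φ(2.96 - 2.807) = 0.561 to Φ(2.96 - 2.576) = 0.65.
• Type II error rate β = 1 - power therefore decreases (0.439 → 0.35).
Appropriate when false negatives are costly — here, a spam email lands in the inbox.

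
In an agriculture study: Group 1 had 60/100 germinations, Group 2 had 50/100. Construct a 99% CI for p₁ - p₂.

p̂₁ = 0.6, p̂₂ = 0.5. Difference = 0.1. CI = (-0.08, 0.28)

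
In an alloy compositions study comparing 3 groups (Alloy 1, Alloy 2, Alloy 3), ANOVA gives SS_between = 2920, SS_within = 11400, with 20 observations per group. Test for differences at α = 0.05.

df_between = 2, df_within = 57. F = MS_between/MS_within = 1460.0/200.0 = 7.3. F_crit ≈ 3.159. Reject H₀. At least one mean differs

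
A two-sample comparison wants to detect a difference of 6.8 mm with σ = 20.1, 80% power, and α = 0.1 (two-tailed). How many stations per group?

n per group = 2(z_α/2 + z_β)²σ²/d² = 2×(1.645 + 0.84)²×20.1²/6.8² = 107.9 → n = 108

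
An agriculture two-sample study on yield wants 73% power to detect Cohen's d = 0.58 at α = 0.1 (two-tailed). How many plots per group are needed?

z_{α/2} = 1.645, z_β = Φ⁻¹(0.73) = 0.613. For medium effect (d = 0.58): n per group = 2(z_{α/2} + z_β)²/d² = 2(1.645 + 0.613)²/0.58² = 30.3 → 31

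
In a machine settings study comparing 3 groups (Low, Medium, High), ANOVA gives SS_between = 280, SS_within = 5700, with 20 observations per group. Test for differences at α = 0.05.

df_between = 2, df_within = 57. F = MS_between/MS_within = 140.0/100.0 = 1.4. F_crit ≈ 3.159. Fail to reject H₀.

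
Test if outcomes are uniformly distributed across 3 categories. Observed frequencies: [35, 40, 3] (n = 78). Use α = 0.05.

Expected = 26 each. χ² = Σ(O-E)²/E = 31.0. df = 2, critical value = 5.991. Reject H₀.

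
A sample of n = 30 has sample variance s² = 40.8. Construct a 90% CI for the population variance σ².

df = 29. χ²_{0.05} = 42.557, χ²_{0.95} = 17.708. CI for σ² = ((n-1)s²/χ²_{α/2}, (n-1)s²/χ²_{1-α/2}) = (29·40.8/42.557, 29·40.8/17.708) = (27.8, 66.82)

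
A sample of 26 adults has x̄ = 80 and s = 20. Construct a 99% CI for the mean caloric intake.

CI = x̄ ± t*(s/√n) = 80 ± 2.787(20/√26) = (69.07, 90.93)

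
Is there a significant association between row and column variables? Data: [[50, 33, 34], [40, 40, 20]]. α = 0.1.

χ² = 4.105. df = 2, critical = 4.605. Fail to reject H₀. No evidence of dependence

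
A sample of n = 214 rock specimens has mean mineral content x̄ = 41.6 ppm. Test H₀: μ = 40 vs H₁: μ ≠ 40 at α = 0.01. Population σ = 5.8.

z = (x̄ - μ₀)/(σ/√n) = (41.6 - 40)/(5.8/√214) = 4.036. Critical value: ±2.576. Since |4.036| > 2.576, Reject H₀.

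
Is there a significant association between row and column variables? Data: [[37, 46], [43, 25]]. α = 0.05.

χ² = 5.223. df = 1, critical = 3.841. Reject H₀. Variables are dependent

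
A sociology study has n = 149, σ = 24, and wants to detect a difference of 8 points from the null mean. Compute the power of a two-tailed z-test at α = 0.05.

SE = σ/√n = 24/√149 = 1.966. Non-centrality λ = d/SE = 8/1.966 = 4.069. Power ≈ Φ(λ - z_{α/2}) = Φ(4.069 - 1.96) = Φ(2.109) = 0.983.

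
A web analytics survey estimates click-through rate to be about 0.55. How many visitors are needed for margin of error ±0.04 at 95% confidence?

n = z²p(1-p)/E² = 1.96²×0.55×0.45/0.04² = 594.2 → n = 595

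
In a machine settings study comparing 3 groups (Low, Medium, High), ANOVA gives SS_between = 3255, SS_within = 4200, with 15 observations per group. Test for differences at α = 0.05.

df_between = 2, df_within = 42. F = MS_between/MS_within = 1627.5/100.0 = 16.275. F_crit ≈ 3.22. Reject H₀. At least one mean differs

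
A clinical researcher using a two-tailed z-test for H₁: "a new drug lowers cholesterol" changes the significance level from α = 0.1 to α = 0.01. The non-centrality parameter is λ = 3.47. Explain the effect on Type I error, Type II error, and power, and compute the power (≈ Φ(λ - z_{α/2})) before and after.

Decreasing α from 0.1 to 0.01:
• Type I error rate decreases (α is the Type I rate by definition).
• Critical value moves from z_{α/2} = 1.645 to 2.576, so power = Φ(λ - z_{α/2}) goes from Φ(3.47 - 1.645) = 0.966 to Φ(3.47 - 2.576) = 0.814.
• Type II error rate β = 1 - power therefore increases (0.034 → 0.186).
Appropriate when false positives are costly — here, approving an ineffective drug — patients take a useless medication and may skip effective alternatives.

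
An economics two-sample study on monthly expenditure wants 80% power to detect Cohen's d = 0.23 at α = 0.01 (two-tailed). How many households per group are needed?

z_{α/2} = 2.576, z_β = Φ⁻¹(0.8) = 0.842. For small effect (d = 0.23): n per group = 2(z_{α/2} + z_β)²/d² = 2(2.576 + 0.842)²/0.23² = 441.7 → 442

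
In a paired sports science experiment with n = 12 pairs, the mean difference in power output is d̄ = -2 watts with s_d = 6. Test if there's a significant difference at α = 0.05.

t = d̄/(s_d/√n) = -2/(6/√12) = -1.155. df = 11, critical t = ±2.201. Fail to reject H₀.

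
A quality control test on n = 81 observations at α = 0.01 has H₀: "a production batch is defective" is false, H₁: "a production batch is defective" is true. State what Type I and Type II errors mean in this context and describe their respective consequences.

Type I (false positive): concluding that a production batch is defective when it is not — scrapping a good batch — wasted material and cost for no reason. Type II (false negative): failing to conclude that a production batch is defective when it is — shipping a defective batch — faulty products reach customers. Which is costlier depends on domain priorities and is a judgement call rather than a statistical fact.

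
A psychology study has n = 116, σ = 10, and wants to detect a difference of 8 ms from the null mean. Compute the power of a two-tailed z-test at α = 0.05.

SE = σ/√n = 10/√116 = 0.928. Non-centrality λ = d/SE = 8/0.928 = 8.616. Power ≈ Φ(λ - z_{α/2}) = Φ(8.616 - 1.96) = Φ(6.656) = 1.0.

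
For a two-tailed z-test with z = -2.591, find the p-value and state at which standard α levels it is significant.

p = 2·P(Z > |-2.591|) = 2·(1 - Φ(2.591)) ≈ 0.0096. Significant at α = 0.1; Significant at α = 0.05; Significant at α = 0.01.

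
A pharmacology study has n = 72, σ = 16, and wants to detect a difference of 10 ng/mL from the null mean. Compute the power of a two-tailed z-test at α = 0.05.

SE = σ/√n = 16/√72 = 1.886. Non-centrality λ = d/SE = 10/1.886 = 5.303. Power ≈ Φ(λ - z_{α/2}) = Φ(5.303 - 1.96) = Φ(3.343) = 1.0.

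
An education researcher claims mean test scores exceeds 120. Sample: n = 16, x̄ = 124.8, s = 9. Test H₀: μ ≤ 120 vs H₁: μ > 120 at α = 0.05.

t = (124.8 - 120)/(9/√16) = 2.133, df = 15. Critical t = 1.753. Reject H₀.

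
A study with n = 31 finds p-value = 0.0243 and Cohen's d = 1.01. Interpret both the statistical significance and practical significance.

Statistically significant (p = 0.0243 < 0.05). Cohen's d = 1.01 indicates a large effect size. Both statistical and practical significance should be considered.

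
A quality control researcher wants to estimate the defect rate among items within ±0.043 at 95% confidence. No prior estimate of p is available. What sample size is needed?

Conservative approach: use p = 0.5 (maximizes p(1-p) = 0.25). n = z²(0.25)/E² = 1.96²×0.25/0.043² = 519.4 → n = 520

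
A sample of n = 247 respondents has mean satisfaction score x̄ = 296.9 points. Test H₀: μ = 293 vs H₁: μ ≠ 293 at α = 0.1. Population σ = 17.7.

z = (x̄ - μ₀)/(σ/√n) = (296.9 - 293)/(17.7/√247) = 3.463. Critical value: ±1.645. Since |3.463| > 1.645, Reject H₀.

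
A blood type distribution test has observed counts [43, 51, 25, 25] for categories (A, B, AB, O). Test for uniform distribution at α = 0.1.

Expected = 36 each. χ² = Σ(O-E)²/E = 14.333. df = 3, critical value = 6.251. Reject H₀.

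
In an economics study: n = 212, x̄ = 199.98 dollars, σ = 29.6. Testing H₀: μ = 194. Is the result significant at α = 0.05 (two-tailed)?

z = (199.98 - 194)/(29.6/√212) = 2.942. Since |z| > 1.96, significant at α = 0.05.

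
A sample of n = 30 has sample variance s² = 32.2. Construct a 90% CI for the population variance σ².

df = 29. χ²_{0.05} = 42.557, χ²_{0.95} = 17.708. CI for σ² = ((n-1)s²/χ²_{α/2}, (n-1)s²/χ²_{1-α/2}) = (29·32.2/42.557, 29·32.2/17.708) = (21.94, 52.73)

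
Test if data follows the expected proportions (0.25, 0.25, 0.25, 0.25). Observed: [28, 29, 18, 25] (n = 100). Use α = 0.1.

Expected: [25.0, 25.0, 25.0, 25.0]. χ² = 2.96. df = 3, critical = 6.251. Fail to reject H₀.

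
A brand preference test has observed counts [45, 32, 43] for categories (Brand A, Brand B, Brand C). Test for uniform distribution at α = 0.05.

Expected = 40 each. χ² = Σ(O-E)²/E = 2.45. df = 2, critical value = 5.991. Fail to reject H₀.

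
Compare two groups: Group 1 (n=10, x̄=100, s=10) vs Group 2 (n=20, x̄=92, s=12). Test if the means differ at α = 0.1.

Pooled sp = 11.4. t = 1.813, df = 28. Critical t = ±1.701. Reject H₀.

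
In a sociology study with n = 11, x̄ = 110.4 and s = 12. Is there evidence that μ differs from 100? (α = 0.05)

t = (x̄ - μ₀)/(s/√n) = (110.4 - 100)/(12/√11) = 2.874. df = 10, critical t = ±2.228. Reject H₀.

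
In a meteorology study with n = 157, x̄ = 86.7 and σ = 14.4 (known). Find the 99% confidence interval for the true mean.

CI = x̄ ± z*(σ/√n) = 86.7 ± 2.576(14.4/√157) = 86.7 ± 2.96 = (83.74, 89.66)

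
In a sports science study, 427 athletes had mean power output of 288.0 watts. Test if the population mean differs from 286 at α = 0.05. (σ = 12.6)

z = (x̄ - μ₀)/(σ/√n) = (288.0 - 286)/(12.6/√427) = 3.28. Critical value: ±1.96. Since |3.28| > 1.96, Reject H₀.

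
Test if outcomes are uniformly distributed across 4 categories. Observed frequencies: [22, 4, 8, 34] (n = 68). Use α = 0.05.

Expected = 17 each. χ² = Σ(O-E)²/E = 33.176. df = 3, critical value = 7.815. Reject H₀.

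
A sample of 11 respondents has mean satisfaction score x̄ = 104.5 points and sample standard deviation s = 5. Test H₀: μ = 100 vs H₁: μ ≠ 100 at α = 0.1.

t = (x̄ - μ₀)/(s/√n) = (104.5 - 100)/(5/√11) = 2.985. df = 10, critical t = ±1.812. Reject H₀.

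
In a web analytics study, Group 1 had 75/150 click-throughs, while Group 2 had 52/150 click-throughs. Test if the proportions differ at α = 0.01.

p̂₁ = 0.5, p̂₂ = 0.347, pooled p̂ = 0.423. z = 2.688. Critical: ±2.576. Reject H₀.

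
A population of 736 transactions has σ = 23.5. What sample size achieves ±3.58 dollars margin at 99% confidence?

Without FPC: n₀ = (2.576×23.5/3.58)² = 285.931. With FPC: n = n₀N/(n₀+N-1) = 206.1 → n = 207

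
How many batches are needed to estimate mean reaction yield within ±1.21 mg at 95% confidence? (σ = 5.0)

n = (z*σ/E)² = (1.96×5.0/1.21)² = 65.6 → n = 66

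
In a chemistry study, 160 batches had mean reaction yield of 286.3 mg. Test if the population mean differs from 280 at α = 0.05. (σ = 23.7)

z = (x̄ - μ₀)/(σ/√n) = (286.3 - 280)/(23.7/√160) = 3.362. Critical value: ±1.96. Since |3.362| > 1.96, Reject H₀.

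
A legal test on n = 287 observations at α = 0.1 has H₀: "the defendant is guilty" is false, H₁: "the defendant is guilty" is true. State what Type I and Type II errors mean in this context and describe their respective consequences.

Type I (false positive): concluding that the defendant is guilty when it is not — convicting an innocent person. Type II (false negative): failing to conclude that the defendant is guilty when it is — acquitting a guilty person. Which is costlier depends on domain priorities and is a judgement call rather than a statistical fact.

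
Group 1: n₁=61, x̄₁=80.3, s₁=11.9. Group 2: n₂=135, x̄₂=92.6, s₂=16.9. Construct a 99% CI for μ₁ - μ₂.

Difference = -12.3. SE = √(11.9²/61 + 16.9²/135) = 2.106. CI = (-17.73, -6.87)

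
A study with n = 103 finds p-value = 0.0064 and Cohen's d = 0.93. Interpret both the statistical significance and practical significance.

Statistically significant (p = 0.0064 < 0.05). Cohen's d = 0.93 indicates a large effect size. Both statistical and practical significance should be considered.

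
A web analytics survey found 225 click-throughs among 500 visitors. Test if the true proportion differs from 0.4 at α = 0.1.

p̂ = 0.45, p₀ = 0.4. z = (p̂ - p₀)/√(p₀(1-p₀)/n) = 2.282. Critical: ±1.645. Reject H₀.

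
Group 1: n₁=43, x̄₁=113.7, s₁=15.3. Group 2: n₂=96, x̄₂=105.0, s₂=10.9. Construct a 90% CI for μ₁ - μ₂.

Difference = 8.7. SE = √(15.3²/43 + 10.9²/96) = 2.585. CI = (4.45, 12.95)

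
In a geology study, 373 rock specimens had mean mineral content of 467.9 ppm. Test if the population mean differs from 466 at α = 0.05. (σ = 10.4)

z = (x̄ - μ₀)/(σ/√n) = (467.9 - 466)/(10.4/√373) = 3.528. Critical value: ±1.96. Since |3.528| > 1.96, Reject H₀.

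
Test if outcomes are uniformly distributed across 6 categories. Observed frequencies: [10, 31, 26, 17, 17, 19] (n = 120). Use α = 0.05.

Expected = 20 each. χ² = Σ(O-E)²/E = 13.8. df = 5, critical value = 11.07. Reject H₀.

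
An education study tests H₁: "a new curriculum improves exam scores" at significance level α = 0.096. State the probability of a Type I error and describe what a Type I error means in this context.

P(Type I error) = α = 0.096. A Type I error is rejecting H₀ when H₀ is actually true (false positive) — here, concluding that a new curriculum improves exam scores when in fact this is not the case. Consequence: adopting a curriculum that gives no real benefit — disruption for nothing.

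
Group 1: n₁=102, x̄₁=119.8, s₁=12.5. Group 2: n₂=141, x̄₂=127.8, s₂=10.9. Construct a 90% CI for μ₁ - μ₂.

Difference = -8.0. SE = √(12.5²/102 + 10.9²/141) = 1.541. CI = (-10.53, -5.47)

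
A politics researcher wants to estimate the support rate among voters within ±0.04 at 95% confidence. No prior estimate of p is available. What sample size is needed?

Conservative approach: use p = 0.5 (maximizes p(1-p) = 0.25). n = z²(0.25)/E² = 1.96²×0.25/0.04² = 600.2 → n = 601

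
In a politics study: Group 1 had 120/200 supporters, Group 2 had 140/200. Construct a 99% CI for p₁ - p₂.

p̂₁ = 0.6, p̂₂ = 0.7. Difference = -0.1. CI = (-0.222, 0.022)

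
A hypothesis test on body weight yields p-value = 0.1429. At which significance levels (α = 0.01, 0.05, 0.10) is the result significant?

p = 0.1429. Not significant at any of the given levels.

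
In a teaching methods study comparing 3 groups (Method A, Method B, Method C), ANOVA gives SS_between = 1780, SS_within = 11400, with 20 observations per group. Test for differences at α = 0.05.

df_between = 2, df_within = 57. F = MS_between/MS_within = 890.0/200.0 = 4.45. F_crit ≈ 3.159. Reject H₀. At least one mean differs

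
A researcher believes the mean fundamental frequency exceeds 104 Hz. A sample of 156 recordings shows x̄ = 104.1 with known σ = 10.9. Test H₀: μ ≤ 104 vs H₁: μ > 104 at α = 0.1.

z = 0.115. Critical value: 1.28. Fail to reject H₀.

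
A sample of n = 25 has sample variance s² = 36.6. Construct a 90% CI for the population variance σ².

df = 24. χ²_{0.05} = 36.415, χ²_{0.95} = 13.848. CI for σ² = ((n-1)s²/χ²_{α/2}, (n-1)s²/χ²_{1-α/2}) = (24·36.6/36.415, 24·36.6/13.848) = (24.12, 63.43)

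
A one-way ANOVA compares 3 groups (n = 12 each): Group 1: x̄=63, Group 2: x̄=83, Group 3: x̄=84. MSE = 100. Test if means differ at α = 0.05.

Grand mean = 76.67. SS_between = 3368.0, MS_between = 1684.0. F = 16.84, F_crit ≈ 3.285. Reject H₀.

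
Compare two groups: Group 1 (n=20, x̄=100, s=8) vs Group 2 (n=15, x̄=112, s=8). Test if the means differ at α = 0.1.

Pooled sp = 8.0. t = -4.392, df = 33. Critical t = ±1.692. Reject H₀.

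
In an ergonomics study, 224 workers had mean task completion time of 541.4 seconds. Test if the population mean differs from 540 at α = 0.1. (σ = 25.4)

z = (x̄ - μ₀)/(σ/√n) = (541.4 - 540)/(25.4/√224) = 0.825. Critical value: ±1.645. Since |0.825| ≤ 1.645, Fail to reject H₀.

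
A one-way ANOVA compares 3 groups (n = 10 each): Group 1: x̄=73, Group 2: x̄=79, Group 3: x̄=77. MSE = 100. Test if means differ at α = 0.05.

Grand mean = 76.33. SS_between = 186.67, MS_between = 93.33. F = 0.933, F_crit ≈ 3.354. Fail to reject H₀.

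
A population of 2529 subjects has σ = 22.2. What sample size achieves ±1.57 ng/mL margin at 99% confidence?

Without FPC: n₀ = (2.576×22.2/1.57)² = 1326.778. With FPC: n = n₀N/(n₀+N-1) = 870.5 → n = 871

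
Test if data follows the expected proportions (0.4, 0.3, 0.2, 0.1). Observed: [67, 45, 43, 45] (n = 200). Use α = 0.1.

Expected: [80.0, 60.0, 40.0, 20.0]. χ² = 37.337. df = 3, critical = 6.251. Reject H₀.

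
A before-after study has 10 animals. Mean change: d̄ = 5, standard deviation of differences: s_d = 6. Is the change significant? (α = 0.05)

t = d̄/(s_d/√n) = 5/(6/√10) = 2.635. df = 9, critical t = ±2.262. Reject H₀.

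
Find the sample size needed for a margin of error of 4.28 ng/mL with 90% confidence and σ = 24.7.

n = (z*σ/E)² = (1.645×24.7/4.28)² = 90.1 → n = 91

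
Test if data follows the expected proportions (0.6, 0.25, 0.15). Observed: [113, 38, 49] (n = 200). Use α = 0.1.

Expected: [120.0, 50.0, 30.0]. χ² = 15.322. df = 2, critical = 4.605. Reject H₀.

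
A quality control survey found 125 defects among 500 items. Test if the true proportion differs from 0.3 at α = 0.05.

p̂ = 0.25, p₀ = 0.3. z = (p̂ - p₀)/√(p₀(1-p₀)/n) = -2.44. Critical: ±1.96. Reject H₀.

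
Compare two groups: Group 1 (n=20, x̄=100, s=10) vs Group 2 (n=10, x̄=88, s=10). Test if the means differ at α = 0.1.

Pooled sp = 10.0. t = 3.098, df = 28. Critical t = ±1.701. Reject H₀.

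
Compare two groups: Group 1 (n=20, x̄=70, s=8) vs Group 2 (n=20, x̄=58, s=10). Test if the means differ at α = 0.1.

Pooled sp = 9.06. t = 4.191, df = 38. Critical t = ±1.686. Reject H₀.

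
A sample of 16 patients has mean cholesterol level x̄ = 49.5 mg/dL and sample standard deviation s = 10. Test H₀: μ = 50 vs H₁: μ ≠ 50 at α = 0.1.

t = (x̄ - μ₀)/(s/√n) = (49.5 - 50)/(10/√16) = -0.2. df = 15, critical t = ±1.753. Fail to reject H₀.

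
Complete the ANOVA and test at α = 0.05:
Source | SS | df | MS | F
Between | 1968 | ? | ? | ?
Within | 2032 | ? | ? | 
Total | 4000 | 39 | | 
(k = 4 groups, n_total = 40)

df_between = 3, df_within = 36. MS_between = 656.0, MS_within = 56.44. F = 11.622, F_crit ≈ 2.866. Reject H₀.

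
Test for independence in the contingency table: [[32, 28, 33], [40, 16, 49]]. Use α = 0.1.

χ² = 6.58. df = 2, critical = 4.605. Reject H₀. Variables are dependent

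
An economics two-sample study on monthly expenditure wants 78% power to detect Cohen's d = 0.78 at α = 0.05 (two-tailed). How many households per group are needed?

z_{α/2} = 1.96, z_β = Φ⁻¹(0.78) = 0.772. For medium effect (d = 0.78): n per group = 2(z_{α/2} + z_β)²/d² = 2(1.96 + 0.772)²/0.78² = 24.5 → 25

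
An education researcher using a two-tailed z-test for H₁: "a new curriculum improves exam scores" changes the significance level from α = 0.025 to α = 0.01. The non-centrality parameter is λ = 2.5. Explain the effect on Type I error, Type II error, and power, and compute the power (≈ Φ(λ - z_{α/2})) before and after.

Decreasing α from 0.025 to 0.01:
• Type I error rate decreases (α is the Type I rate by definition).
• Critical value moves from z_{α/2} = 2.241 to 2.576, so power = Φ(λ - z_{α/2}) goes from Φ(2.5 - 2.241) = 0.602 to Φ(2.5 - 2.576) = 0.47.
• Type II error rate β = 1 - power therefore increases (0.398 → 0.53).
Appropriate when false positives are costly — here, adopting a curriculum that gives no real benefit — disruption for nothing.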